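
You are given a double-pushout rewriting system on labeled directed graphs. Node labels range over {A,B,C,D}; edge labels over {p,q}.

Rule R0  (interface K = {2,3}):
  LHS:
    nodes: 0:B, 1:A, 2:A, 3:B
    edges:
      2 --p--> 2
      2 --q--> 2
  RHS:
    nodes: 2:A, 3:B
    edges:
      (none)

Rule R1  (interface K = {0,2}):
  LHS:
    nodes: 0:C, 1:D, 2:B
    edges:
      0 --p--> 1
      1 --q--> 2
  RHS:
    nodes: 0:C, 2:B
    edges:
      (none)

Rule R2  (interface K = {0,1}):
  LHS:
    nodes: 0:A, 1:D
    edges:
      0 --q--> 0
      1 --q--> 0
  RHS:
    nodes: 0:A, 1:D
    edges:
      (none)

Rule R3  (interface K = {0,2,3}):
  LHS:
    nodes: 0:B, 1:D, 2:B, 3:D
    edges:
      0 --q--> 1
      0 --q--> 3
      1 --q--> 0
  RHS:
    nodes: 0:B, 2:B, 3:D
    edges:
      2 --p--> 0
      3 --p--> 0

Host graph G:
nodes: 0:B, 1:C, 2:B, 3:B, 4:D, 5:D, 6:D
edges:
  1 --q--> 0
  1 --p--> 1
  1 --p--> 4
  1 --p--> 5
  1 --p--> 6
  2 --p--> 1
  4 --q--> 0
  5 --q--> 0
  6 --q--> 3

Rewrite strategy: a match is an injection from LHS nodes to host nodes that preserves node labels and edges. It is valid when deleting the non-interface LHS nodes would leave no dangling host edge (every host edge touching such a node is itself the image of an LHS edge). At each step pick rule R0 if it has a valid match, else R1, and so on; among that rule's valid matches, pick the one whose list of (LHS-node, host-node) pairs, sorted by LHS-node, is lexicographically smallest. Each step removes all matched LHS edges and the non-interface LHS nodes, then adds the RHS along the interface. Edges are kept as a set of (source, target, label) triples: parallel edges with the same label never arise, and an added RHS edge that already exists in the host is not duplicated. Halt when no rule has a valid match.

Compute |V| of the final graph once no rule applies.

Answer: 4

Rewrite trace:
initial: |V|=7 |E|=9  E = 1-q->0 1-p->1 1-p->4 1-p->5 1-p->6 2-p->1 4-q->0 5-q->0 6-q->3
step 1: apply R1 at {0↦1, 1↦4, 2↦0}  → |V|=6 |E|=7  E = 1-q->0 1-p->1 1-p->5 1-p->6 2-p->1 5-q->0 6-q->3
step 2: apply R1 at {0↦1, 1↦5, 2↦0}  → |V|=5 |E|=5  E = 1-q->0 1-p->1 1-p->6 2-p->1 6-q->3
step 3: apply R1 at {0↦1, 1↦6, 2↦3}  → |V|=4 |E|=3  E = 1-q->0 1-p->1 2-p->1
normal form: no rule applies after step 3
NF nodes: {0:B, 1:C, 2:B, 3:B}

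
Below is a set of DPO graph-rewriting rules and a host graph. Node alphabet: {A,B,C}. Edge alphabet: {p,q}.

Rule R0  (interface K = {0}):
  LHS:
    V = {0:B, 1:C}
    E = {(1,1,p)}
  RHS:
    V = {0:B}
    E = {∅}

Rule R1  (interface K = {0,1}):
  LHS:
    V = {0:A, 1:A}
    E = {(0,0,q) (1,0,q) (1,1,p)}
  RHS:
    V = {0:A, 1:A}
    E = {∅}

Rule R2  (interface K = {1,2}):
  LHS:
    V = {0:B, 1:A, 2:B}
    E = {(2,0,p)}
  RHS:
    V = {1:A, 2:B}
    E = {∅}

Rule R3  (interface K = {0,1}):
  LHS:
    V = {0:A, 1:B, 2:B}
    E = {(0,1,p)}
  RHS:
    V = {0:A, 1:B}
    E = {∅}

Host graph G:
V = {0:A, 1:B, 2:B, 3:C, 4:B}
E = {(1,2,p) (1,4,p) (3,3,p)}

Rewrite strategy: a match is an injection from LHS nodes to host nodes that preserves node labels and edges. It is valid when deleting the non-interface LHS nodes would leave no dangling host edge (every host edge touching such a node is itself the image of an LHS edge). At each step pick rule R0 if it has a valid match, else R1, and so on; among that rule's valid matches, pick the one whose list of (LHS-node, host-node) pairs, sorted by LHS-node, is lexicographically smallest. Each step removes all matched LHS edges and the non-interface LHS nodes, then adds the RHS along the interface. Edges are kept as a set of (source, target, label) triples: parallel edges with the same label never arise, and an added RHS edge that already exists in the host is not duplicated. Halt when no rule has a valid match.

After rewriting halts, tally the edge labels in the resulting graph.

Answer: (no edges)

Rewrite trace:
start.  V:5 E:3  edges: 1-p->2 1-p->4 3-p->3
1. fire R0 via {0↦1, 1↦3}  →  V:4 E:2  edges: 1-p->2 1-p->4
2. fire R2 via {0↦2, 1↦0, 2↦1}  →  V:3 E:1  edges: 1-p->4
3. fire R2 via {0↦4, 1↦0, 2↦1}  →  V:2 E:0  edges: ∅
final graph: no rule applies after step 3
NF edges: []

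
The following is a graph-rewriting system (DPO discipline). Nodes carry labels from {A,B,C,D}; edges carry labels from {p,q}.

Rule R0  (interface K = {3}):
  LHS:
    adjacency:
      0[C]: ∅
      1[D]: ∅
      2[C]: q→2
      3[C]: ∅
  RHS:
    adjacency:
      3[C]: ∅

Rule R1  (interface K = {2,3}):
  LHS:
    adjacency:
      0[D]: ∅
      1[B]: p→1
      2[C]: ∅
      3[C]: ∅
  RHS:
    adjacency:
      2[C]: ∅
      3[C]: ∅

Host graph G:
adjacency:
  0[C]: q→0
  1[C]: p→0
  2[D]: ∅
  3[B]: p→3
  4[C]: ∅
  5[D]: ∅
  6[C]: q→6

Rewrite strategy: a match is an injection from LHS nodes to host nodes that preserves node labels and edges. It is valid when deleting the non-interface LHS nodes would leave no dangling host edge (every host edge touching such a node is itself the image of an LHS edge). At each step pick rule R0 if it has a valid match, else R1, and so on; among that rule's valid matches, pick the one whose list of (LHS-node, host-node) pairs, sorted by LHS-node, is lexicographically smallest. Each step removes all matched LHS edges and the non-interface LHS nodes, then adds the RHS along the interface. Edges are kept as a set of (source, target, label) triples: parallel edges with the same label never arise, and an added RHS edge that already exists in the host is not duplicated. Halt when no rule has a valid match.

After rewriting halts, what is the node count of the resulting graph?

Answer: 2

Derivation:
[0] host  ⇒  7 nodes, 4 edges  {0-q->0 1-p->0 3-p->3 6-q->6}
[1] R0 @ {0↦4, 1↦2, 2↦6, 3↦0}  ⇒  4 nodes, 3 edges  {0-q->0 1-p->0 3-p->3}
[2] R1 @ {0↦5, 1↦3, 2↦0, 3↦1}  ⇒  2 nodes, 2 edges  {0-q->0 1-p->0}
normal form: no rule applies after step 2
NF nodes: {0:C, 1:C}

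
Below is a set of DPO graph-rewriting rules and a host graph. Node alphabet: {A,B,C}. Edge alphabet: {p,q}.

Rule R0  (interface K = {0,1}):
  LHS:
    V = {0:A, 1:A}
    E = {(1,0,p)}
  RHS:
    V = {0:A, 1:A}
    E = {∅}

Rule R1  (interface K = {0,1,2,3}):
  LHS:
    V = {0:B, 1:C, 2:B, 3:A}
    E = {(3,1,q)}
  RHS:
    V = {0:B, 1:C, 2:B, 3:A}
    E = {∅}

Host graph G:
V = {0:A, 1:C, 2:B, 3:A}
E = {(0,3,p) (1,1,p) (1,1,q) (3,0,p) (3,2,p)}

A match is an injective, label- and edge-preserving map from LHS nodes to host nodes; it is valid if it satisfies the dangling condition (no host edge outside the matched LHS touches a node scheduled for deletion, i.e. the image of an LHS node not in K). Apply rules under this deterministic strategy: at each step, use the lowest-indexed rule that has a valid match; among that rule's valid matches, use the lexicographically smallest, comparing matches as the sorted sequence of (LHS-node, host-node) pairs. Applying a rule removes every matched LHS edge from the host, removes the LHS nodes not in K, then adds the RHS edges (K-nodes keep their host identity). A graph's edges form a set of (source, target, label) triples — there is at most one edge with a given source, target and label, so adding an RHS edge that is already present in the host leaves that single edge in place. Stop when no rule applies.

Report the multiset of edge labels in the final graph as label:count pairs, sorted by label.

Answer: p:2 q:1

Derivation:
[0] host  ⇒  4 nodes, 5 edges  {0-p->3 1-p->1 1-q->1 3-p->0 3-p->2}
[1] R0 @ {0↦0, 1↦3}  ⇒  4 nodes, 4 edges  {0-p->3 1-p->1 1-q->1 3-p->2}
[2] R0 @ {0↦3, 1↦0}  ⇒  4 nodes, 3 edges  {1-p->1 1-q->1 3-p->2}
normal form: no rule applies after step 2
NF edges: [(1, 1, 'p'), (1, 1, 'q'), (3, 2, 'p')]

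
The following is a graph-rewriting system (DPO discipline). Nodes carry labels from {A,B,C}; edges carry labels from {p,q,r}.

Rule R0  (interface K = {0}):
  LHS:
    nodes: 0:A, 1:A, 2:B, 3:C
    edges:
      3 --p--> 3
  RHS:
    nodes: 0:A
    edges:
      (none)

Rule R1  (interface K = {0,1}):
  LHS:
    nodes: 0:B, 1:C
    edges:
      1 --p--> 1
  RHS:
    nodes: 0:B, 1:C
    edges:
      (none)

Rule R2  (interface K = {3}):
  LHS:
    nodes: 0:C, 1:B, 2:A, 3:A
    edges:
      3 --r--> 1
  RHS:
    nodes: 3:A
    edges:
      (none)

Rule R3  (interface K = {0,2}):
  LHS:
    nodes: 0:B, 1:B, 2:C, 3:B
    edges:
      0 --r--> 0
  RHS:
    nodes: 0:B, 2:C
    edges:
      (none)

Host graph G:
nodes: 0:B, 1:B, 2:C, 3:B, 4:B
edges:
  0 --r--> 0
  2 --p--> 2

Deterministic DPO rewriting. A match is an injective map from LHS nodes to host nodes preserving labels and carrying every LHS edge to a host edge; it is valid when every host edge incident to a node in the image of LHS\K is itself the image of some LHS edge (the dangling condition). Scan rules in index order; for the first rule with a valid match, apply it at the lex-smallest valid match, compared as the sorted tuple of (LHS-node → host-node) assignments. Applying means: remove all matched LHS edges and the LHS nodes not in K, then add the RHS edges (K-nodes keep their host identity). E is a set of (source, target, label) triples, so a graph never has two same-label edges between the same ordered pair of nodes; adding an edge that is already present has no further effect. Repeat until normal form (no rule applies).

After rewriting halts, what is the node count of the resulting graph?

start.  V:5 E:2  edges: 0-r->0 2-p->2
1. fire R1 via {0↦0, 1↦2}  →  V:5 E:1  edges: 0-r->0
2. fire R3 via {0↦0, 1↦1, 2↦2, 3↦3}  →  V:3 E:0  edges: ∅
halt: no rule applies after step 2
NF nodes: {0:B, 2:C, 4:B}

Answer: 3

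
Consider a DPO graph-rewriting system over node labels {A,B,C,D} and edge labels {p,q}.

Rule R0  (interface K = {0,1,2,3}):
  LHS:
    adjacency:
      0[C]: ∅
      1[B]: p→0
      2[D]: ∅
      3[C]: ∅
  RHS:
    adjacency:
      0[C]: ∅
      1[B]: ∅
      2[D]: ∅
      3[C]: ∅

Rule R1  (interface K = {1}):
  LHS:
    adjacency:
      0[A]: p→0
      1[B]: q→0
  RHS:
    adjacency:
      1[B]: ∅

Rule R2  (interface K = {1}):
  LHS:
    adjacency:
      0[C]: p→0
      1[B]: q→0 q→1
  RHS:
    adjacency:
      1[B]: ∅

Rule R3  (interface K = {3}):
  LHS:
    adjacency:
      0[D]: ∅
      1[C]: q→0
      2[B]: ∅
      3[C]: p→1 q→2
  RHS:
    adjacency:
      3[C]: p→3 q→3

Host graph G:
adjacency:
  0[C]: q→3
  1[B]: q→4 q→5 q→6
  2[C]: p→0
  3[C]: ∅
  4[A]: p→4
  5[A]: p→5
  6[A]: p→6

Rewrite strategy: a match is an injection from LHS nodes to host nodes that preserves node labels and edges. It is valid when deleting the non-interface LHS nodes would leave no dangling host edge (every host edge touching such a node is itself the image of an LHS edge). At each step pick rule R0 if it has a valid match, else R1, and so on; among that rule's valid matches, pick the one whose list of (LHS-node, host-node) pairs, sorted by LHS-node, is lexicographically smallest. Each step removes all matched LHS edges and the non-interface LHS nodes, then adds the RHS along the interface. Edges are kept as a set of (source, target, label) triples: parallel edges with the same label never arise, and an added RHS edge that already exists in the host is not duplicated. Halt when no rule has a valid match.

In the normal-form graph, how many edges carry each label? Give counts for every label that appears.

[0] host  ⇒  7 nodes, 8 edges  {0-q->3 1-q->4 1-q->5 1-q->6 2-p->0 4-p->4 5-p->5 6-p->6}
[1] R1 @ {0↦4, 1↦1}  ⇒  6 nodes, 6 edges  {0-q->3 1-q->5 1-q->6 2-p->0 5-p->5 6-p->6}
[2] R1 @ {0↦5, 1↦1}  ⇒  5 nodes, 4 edges  {0-q->3 1-q->6 2-p->0 6-p->6}
[3] R1 @ {0↦6, 1↦1}  ⇒  4 nodes, 2 edges  {0-q->3 2-p->0}
halt: no rule applies after step 3
NF edges: [(0, 3, 'q'), (2, 0, 'p')]

Answer: p:1 q:1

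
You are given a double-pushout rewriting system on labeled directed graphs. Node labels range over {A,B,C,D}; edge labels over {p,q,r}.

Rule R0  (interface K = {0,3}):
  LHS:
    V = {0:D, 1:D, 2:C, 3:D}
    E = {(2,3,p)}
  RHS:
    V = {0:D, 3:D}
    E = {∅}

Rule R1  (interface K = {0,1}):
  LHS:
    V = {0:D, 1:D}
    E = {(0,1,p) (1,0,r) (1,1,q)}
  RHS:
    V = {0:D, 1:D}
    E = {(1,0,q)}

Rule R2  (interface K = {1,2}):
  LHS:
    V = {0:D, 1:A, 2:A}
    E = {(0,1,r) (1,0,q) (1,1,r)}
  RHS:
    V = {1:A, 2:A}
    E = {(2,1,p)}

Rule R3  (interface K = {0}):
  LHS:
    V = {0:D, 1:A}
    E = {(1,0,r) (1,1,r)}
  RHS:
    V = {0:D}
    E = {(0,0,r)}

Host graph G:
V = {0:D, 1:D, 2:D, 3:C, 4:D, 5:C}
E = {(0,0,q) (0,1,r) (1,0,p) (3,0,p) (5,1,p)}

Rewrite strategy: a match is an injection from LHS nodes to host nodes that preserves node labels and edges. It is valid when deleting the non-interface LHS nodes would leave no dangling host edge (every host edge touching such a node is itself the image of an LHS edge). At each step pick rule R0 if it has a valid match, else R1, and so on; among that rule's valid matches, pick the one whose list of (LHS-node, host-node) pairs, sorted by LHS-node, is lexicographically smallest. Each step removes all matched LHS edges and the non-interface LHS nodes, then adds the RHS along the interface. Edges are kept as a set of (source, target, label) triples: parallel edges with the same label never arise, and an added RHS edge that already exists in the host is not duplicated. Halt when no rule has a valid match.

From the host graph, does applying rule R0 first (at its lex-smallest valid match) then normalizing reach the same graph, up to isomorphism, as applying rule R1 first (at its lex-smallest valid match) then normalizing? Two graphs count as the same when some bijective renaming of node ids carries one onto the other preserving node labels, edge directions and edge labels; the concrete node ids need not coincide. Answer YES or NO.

branch R0-first: apply at {0↦0, 1↦2, 2↦5, 3↦1} → |E|=4, then 2 more step(s) → NF |V|=2 |E|=1 V={0:D, 1:D} E=0-q->1
branch R1-first: apply at {0↦1, 1↦0} → |E|=3, then 2 more step(s) → NF |V|=2 |E|=1 V={0:D, 1:D} E=0-q->1
graphs isomorphic (equal up to label-preserving node renaming)

Answer: YES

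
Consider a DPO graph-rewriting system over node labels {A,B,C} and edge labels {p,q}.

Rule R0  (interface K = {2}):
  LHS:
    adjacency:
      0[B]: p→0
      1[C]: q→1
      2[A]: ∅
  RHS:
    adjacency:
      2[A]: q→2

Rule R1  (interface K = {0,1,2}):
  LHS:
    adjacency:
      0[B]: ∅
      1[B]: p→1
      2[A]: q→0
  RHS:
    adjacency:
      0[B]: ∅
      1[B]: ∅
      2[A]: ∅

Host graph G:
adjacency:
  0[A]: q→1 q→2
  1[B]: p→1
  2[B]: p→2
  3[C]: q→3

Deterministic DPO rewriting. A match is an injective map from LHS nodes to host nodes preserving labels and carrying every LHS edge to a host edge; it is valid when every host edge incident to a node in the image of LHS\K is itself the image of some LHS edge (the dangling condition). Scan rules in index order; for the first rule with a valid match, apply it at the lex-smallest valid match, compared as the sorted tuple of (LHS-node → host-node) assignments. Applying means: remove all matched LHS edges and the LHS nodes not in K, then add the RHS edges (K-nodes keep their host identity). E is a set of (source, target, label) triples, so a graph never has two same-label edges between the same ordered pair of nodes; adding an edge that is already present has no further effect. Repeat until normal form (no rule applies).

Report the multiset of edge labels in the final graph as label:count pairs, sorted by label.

Answer: q:2

Steps:
[0] host  ⇒  4 nodes, 5 edges  {0-q->1 0-q->2 1-p->1 2-p->2 3-q->3}
[1] R1 @ {0↦1, 1↦2, 2↦0}  ⇒  4 nodes, 3 edges  {0-q->2 1-p->1 3-q->3}
[2] R0 @ {0↦1, 1↦3, 2↦0}  ⇒  2 nodes, 2 edges  {0-q->0 0-q->2}
halt: no rule applies after step 2
NF edges: [(0, 0, 'q'), (0, 2, 'q')]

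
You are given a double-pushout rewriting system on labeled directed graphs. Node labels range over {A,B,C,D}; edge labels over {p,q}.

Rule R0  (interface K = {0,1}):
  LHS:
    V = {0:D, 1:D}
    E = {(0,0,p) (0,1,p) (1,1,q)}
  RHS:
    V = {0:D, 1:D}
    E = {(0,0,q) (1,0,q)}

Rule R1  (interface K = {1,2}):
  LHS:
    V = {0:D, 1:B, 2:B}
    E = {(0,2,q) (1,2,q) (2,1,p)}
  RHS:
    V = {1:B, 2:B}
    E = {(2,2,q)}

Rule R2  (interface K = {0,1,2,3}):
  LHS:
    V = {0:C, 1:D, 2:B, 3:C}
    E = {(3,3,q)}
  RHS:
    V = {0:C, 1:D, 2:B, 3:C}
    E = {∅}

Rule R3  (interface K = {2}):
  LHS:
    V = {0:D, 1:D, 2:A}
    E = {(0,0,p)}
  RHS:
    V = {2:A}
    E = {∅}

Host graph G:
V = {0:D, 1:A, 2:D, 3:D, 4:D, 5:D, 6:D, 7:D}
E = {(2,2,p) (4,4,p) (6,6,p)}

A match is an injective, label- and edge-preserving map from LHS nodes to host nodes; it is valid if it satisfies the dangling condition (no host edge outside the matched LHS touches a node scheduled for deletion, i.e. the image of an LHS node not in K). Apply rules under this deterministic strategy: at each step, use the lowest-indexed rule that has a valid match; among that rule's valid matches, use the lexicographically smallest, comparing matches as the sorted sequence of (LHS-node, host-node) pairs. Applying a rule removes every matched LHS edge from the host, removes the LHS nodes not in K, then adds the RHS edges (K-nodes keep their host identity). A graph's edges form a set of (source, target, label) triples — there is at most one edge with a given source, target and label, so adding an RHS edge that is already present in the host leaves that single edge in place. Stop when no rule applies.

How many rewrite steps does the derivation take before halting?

initial: |V|=8 |E|=3  E = 2-p->2 4-p->4 6-p->6
step 1: apply R3 at {0↦2, 1↦0, 2↦1}  → |V|=6 |E|=2  E = 4-p->4 6-p->6
step 2: apply R3 at {0↦4, 1↦3, 2↦1}  → |V|=4 |E|=1  E = 6-p->6
step 3: apply R3 at {0↦6, 1↦5, 2↦1}  → |V|=2 |E|=0  E = ∅
normal form: no rule applies after step 3

Answer: 3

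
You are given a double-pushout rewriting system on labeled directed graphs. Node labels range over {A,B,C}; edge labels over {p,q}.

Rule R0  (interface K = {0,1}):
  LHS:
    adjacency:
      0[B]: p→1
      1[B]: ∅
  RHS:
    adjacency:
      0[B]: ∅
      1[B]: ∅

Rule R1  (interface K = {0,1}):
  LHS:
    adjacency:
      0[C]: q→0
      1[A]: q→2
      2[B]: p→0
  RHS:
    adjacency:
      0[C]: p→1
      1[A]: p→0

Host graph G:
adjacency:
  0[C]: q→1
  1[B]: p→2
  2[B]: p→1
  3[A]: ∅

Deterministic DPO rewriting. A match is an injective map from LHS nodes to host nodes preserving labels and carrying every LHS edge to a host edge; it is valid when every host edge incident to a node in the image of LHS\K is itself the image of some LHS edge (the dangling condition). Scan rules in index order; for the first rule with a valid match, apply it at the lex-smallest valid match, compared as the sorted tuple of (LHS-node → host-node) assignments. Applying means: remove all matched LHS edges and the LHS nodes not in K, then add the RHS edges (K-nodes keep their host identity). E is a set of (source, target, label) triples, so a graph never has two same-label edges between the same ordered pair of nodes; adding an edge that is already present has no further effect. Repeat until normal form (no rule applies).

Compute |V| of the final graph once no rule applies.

Answer: 4

Steps:
initial: |V|=4 |E|=3  E = 0-q->1 1-p->2 2-p->1
step 1: apply R0 at {0↦1, 1↦2}  → |V|=4 |E|=2  E = 0-q->1 2-p->1
step 2: apply R0 at {0↦2, 1↦1}  → |V|=4 |E|=1  E = 0-q->1
normal form: no rule applies after step 2
NF nodes: {0:C, 1:B, 2:B, 3:A}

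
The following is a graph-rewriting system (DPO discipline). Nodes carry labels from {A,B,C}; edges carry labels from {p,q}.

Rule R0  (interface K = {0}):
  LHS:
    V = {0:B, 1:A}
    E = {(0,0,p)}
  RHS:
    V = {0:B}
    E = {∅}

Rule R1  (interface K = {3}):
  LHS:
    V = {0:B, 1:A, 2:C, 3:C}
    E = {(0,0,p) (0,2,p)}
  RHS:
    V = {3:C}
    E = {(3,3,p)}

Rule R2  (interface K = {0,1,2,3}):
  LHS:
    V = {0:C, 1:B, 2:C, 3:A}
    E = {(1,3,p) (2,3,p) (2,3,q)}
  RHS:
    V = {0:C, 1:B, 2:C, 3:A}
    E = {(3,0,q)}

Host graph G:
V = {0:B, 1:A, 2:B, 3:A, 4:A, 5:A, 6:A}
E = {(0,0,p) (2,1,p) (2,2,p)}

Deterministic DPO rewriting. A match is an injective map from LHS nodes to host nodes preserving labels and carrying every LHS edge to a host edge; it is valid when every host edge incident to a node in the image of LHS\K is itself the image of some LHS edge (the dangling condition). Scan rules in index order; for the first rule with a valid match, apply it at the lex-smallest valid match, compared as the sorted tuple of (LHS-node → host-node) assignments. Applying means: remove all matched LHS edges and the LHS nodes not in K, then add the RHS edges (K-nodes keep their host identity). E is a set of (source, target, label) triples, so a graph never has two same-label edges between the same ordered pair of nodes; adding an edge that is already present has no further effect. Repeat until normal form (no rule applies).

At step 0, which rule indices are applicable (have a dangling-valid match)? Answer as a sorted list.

Answer: [R0]

Rewrite trace:
R0: 8 valid matches — {0↦0, 1↦3}, {0↦0, 1↦4}, {0↦0, 1↦5} (+5 more)
R1: no valid match — LHS pattern not found
R2: no valid match — LHS pattern not found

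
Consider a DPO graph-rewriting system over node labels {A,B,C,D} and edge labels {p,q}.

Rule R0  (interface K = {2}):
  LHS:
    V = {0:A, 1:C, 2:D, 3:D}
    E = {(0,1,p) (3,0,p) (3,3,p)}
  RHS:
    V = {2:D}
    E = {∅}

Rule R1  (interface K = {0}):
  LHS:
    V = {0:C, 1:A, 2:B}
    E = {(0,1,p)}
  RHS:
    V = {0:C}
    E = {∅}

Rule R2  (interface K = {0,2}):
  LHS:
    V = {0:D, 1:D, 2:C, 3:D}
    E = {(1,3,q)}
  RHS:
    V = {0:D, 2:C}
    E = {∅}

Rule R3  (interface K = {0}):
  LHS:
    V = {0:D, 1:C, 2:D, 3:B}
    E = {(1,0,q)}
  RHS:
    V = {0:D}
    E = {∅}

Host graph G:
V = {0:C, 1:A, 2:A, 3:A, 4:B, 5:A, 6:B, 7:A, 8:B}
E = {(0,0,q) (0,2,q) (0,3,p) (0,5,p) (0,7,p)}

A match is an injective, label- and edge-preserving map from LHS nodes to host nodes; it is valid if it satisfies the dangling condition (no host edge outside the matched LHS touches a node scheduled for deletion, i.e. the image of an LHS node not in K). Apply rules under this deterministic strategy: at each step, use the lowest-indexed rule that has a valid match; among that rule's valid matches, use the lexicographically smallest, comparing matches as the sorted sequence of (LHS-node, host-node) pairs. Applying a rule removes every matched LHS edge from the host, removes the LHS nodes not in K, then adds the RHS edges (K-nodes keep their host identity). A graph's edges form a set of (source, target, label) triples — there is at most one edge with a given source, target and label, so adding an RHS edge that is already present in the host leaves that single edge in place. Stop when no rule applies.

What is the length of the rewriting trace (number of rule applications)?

Answer: 3

Derivation:
initial: |V|=9 |E|=5  E = 0-q->0 0-q->2 0-p->3 0-p->5 0-p->7
step 1: apply R1 at {0↦0, 1↦3, 2↦4}  → |V|=7 |E|=4  E = 0-q->0 0-q->2 0-p->5 0-p->7
step 2: apply R1 at {0↦0, 1↦5, 2↦6}  → |V|=5 |E|=3  E = 0-q->0 0-q->2 0-p->7
step 3: apply R1 at {0↦0, 1↦7, 2↦8}  → |V|=3 |E|=2  E = 0-q->0 0-q->2
normal form: no rule applies after step 3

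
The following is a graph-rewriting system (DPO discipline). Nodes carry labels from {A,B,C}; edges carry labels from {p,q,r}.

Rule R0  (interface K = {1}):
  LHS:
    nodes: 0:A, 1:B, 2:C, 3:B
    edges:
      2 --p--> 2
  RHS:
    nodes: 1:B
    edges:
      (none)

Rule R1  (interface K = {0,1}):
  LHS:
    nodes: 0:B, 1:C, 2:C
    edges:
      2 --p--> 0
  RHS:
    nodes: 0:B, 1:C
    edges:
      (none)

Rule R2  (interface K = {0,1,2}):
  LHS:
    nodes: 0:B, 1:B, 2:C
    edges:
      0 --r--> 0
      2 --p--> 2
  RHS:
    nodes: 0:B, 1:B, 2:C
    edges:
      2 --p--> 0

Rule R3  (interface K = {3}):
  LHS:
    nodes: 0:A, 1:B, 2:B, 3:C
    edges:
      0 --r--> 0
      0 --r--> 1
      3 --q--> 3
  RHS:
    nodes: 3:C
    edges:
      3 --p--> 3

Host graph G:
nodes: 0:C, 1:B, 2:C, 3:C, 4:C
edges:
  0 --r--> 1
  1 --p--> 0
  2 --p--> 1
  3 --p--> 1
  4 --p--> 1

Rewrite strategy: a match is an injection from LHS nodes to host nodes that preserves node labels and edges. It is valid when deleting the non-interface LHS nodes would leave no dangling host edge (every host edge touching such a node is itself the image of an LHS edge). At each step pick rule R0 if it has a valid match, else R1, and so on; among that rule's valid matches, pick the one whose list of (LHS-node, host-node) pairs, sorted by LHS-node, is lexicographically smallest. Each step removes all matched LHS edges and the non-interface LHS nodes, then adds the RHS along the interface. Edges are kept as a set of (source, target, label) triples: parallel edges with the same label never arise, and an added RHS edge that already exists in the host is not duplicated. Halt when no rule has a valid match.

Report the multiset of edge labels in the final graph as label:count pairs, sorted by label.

initial: |V|=5 |E|=5  E = 0-r->1 1-p->0 2-p->1 3-p->1 4-p->1
step 1: apply R1 at {0↦1, 1↦0, 2↦2}  → |V|=4 |E|=4  E = 0-r->1 1-p->0 3-p->1 4-p->1
step 2: apply R1 at {0↦1, 1↦0, 2↦3}  → |V|=3 |E|=3  E = 0-r->1 1-p->0 4-p->1
step 3: apply R1 at {0↦1, 1↦0, 2↦4}  → |V|=2 |E|=2  E = 0-r->1 1-p->0
final graph: no rule applies after step 3
NF edges: [(0, 1, 'r'), (1, 0, 'p')]

Answer: p:1 r:1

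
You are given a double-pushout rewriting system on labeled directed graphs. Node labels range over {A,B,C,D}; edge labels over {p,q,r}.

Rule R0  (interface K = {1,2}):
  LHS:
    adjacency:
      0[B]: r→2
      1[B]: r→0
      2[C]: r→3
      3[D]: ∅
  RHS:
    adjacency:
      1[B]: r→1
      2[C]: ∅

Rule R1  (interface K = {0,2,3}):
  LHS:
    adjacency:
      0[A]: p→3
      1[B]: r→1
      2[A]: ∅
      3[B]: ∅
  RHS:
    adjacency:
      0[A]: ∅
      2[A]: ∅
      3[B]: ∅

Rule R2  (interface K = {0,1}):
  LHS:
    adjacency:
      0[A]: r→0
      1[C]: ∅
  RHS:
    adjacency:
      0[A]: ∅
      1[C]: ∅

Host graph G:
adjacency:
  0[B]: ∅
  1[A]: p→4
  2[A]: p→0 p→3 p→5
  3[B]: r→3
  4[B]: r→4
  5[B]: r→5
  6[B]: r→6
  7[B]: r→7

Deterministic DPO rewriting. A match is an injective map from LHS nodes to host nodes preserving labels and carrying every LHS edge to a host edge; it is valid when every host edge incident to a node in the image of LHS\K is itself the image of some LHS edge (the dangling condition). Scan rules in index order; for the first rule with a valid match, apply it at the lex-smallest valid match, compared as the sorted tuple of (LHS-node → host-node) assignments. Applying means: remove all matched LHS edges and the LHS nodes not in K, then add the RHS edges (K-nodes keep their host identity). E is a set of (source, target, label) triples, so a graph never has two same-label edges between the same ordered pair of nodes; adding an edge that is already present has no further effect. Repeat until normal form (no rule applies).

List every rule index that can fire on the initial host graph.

Answer: [R1]

Steps:
R0: no valid match — LHS pattern not found
R1: 8 valid matches — {0↦1, 1↦6, 2↦2, 3↦4}, {0↦1, 1↦7, 2↦2, 3↦4}, {0↦2, 1↦6, 2↦1, 3↦0} (+5 more)
R2: no valid match — LHS pattern not found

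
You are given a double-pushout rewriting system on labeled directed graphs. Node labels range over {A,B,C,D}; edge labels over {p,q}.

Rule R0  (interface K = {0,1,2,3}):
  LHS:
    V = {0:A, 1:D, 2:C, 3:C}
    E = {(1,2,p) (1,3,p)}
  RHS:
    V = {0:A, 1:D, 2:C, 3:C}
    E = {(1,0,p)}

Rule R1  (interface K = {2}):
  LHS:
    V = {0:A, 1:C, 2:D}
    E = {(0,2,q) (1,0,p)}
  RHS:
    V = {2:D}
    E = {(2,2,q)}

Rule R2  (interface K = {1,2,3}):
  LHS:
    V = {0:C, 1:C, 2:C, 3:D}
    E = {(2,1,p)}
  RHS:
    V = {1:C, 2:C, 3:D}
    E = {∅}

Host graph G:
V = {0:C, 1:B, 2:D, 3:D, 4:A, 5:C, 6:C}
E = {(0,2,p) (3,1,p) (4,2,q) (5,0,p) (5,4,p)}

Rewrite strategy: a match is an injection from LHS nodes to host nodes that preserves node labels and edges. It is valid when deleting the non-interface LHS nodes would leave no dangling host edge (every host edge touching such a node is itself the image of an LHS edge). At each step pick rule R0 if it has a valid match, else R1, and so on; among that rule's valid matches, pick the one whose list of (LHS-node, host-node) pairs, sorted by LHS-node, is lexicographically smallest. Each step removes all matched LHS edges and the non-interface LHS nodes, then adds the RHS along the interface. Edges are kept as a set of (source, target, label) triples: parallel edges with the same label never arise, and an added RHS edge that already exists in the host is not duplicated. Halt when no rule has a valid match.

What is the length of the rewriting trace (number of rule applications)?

initial: |V|=7 |E|=5  E = 0-p->2 3-p->1 4-q->2 5-p->0 5-p->4
step 1: apply R2 at {0↦6, 1↦0, 2↦5, 3↦2}  → |V|=6 |E|=4  E = 0-p->2 3-p->1 4-q->2 5-p->4
step 2: apply R1 at {0↦4, 1↦5, 2↦2}  → |V|=4 |E|=3  E = 0-p->2 2-q->2 3-p->1
final graph: no rule applies after step 2

Answer: 2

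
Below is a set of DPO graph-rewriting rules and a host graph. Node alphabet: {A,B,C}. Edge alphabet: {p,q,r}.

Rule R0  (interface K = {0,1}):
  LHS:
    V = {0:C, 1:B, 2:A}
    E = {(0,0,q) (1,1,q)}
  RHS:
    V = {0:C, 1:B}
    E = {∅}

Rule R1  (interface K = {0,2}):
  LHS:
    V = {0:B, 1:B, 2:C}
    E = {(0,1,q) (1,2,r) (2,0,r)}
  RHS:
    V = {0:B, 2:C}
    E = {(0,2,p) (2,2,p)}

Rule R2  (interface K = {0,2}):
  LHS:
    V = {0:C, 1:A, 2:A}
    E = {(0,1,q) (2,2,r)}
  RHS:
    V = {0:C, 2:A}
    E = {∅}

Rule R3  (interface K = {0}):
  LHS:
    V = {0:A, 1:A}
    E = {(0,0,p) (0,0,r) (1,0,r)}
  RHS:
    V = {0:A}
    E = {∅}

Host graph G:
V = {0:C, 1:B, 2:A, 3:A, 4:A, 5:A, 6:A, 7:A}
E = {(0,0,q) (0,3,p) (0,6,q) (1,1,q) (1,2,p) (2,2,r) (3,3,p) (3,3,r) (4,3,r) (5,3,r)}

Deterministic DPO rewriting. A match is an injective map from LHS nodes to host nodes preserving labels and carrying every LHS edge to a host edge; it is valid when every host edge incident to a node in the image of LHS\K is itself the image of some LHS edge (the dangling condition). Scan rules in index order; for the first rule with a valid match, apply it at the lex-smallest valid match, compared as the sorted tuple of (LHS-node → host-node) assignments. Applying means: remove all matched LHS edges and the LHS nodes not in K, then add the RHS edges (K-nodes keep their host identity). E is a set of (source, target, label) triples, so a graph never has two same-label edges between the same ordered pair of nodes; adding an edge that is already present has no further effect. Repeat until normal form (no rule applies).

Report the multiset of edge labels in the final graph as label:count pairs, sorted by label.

start.  V:8 E:10  edges: 0-q->0 0-p->3 0-q->6 1-q->1 1-p->2 2-r->2 3-p->3 3-r->3 4-r->3 5-r->3
1. fire R0 via {0↦0, 1↦1, 2↦7}  →  V:7 E:8  edges: 0-p->3 0-q->6 1-p->2 2-r->2 3-p->3 3-r->3 4-r->3 5-r->3
2. fire R2 via {0↦0, 1↦6, 2↦2}  →  V:6 E:6  edges: 0-p->3 1-p->2 3-p->3 3-r->3 4-r->3 5-r->3
3. fire R3 via {0↦3, 1↦4}  →  V:5 E:3  edges: 0-p->3 1-p->2 5-r->3
final graph: no rule applies after step 3
NF edges: [(0, 3, 'p'), (1, 2, 'p'), (5, 3, 'r')]

Answer: p:2 r:1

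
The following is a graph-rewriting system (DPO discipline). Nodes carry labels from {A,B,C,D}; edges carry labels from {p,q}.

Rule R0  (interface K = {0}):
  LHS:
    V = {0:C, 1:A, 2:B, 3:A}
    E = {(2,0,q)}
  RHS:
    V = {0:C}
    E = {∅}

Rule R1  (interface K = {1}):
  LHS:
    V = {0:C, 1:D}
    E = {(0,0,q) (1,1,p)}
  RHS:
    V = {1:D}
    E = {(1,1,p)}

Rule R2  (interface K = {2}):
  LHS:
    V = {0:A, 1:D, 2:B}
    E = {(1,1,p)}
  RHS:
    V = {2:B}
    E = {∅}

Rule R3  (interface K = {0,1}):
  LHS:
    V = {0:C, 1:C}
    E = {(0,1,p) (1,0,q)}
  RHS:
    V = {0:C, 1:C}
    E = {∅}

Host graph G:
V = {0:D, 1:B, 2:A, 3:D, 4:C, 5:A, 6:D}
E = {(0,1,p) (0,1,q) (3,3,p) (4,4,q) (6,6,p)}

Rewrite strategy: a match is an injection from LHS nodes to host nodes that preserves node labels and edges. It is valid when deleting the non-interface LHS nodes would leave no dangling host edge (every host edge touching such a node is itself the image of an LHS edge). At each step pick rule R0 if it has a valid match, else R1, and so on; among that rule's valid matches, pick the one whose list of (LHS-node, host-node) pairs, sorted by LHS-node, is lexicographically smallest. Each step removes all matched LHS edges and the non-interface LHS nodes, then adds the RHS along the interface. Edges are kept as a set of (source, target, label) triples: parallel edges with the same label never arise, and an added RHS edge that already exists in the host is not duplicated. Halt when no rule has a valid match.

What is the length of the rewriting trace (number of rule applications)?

Answer: 3

Steps:
[0] host  ⇒  7 nodes, 5 edges  {0-p->1 0-q->1 3-p->3 4-q->4 6-p->6}
[1] R1 @ {0↦4, 1↦3}  ⇒  6 nodes, 4 edges  {0-p->1 0-q->1 3-p->3 6-p->6}
[2] R2 @ {0↦2, 1↦3, 2↦1}  ⇒  4 nodes, 3 edges  {0-p->1 0-q->1 6-p->6}
[3] R2 @ {0↦5, 1↦6, 2↦1}  ⇒  2 nodes, 2 edges  {0-p->1 0-q->1}
normal form: no rule applies after step 3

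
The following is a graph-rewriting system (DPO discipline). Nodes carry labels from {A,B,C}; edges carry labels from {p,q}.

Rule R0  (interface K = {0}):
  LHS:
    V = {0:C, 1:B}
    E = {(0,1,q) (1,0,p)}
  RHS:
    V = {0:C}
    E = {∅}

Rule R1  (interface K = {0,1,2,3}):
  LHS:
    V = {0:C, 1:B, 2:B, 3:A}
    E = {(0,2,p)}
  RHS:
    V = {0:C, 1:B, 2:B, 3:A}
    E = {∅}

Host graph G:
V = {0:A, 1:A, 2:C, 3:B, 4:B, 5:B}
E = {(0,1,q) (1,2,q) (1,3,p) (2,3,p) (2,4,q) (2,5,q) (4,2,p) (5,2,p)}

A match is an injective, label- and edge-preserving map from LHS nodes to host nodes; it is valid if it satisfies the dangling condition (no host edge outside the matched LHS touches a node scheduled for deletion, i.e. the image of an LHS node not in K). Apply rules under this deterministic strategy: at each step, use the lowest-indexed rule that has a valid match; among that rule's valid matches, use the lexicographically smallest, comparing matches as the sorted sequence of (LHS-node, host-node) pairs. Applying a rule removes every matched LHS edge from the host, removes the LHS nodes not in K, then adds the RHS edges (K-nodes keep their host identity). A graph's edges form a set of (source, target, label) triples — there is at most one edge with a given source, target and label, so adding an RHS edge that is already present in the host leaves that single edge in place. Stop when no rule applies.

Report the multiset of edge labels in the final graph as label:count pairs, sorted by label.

Answer: p:2 q:2

Derivation:
initial: |V|=6 |E|=8  E = 0-q->1 1-q->2 1-p->3 2-p->3 2-q->4 2-q->5 4-p->2 5-p->2
step 1: apply R0 at {0↦2, 1↦4}  → |V|=5 |E|=6  E = 0-q->1 1-q->2 1-p->3 2-p->3 2-q->5 5-p->2
step 2: apply R0 at {0↦2, 1↦5}  → |V|=4 |E|=4  E = 0-q->1 1-q->2 1-p->3 2-p->3
normal form: no rule applies after step 2
NF edges: [(0, 1, 'q'), (1, 2, 'q'), (1, 3, 'p'), (2, 3, 'p')]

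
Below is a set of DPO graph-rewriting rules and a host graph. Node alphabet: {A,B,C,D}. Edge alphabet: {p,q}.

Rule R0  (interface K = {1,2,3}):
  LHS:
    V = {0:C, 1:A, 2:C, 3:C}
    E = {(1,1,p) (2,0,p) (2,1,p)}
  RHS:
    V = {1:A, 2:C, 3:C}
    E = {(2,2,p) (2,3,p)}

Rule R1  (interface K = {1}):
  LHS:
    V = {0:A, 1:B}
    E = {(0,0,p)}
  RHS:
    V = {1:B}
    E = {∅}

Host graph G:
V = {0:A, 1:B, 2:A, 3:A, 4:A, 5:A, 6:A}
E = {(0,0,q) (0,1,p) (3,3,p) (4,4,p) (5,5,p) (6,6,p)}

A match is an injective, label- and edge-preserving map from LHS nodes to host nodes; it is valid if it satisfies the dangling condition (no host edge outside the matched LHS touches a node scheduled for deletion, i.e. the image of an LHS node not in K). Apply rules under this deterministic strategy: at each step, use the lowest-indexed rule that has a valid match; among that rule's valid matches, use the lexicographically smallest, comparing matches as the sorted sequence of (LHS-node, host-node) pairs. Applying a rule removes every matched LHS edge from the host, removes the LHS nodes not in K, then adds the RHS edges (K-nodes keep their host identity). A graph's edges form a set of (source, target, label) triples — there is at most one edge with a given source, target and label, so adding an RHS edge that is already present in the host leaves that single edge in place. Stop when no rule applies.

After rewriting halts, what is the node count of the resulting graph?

Answer: 3

Rewrite trace:
initial: |V|=7 |E|=6  E = 0-q->0 0-p->1 3-p->3 4-p->4 5-p->5 6-p->6
step 1: apply R1 at {0↦3, 1↦1}  → |V|=6 |E|=5  E = 0-q->0 0-p->1 4-p->4 5-p->5 6-p->6
step 2: apply R1 at {0↦4, 1↦1}  → |V|=5 |E|=4  E = 0-q->0 0-p->1 5-p->5 6-p->6
step 3: apply R1 at {0↦5, 1↦1}  → |V|=4 |E|=3  E = 0-q->0 0-p->1 6-p->6
step 4: apply R1 at {0↦6, 1↦1}  → |V|=3 |E|=2  E = 0-q->0 0-p->1
halt: no rule applies after step 4
NF nodes: {0:A, 1:B, 2:A}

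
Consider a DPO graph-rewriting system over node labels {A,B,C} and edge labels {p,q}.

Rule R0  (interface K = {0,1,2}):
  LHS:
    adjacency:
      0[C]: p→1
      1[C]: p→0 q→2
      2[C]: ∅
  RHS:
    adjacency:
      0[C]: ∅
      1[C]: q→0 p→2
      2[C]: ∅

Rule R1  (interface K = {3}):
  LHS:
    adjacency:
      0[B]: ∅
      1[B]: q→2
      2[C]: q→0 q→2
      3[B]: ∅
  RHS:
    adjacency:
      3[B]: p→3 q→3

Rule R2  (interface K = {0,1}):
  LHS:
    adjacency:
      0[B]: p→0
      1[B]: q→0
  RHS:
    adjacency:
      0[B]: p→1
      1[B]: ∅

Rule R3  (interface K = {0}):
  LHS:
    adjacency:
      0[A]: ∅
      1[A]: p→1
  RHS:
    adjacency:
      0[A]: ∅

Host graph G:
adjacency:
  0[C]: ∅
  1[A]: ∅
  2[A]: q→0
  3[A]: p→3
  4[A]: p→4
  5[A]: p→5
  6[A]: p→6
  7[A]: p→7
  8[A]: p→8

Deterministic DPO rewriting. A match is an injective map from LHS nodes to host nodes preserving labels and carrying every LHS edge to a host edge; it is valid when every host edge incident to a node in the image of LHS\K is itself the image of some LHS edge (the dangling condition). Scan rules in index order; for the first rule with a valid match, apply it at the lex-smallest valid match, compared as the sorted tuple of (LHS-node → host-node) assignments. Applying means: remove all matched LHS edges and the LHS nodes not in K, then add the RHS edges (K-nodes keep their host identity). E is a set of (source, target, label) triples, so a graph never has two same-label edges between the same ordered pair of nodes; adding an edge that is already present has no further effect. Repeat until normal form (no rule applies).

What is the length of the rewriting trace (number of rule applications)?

Answer: 6

Derivation:
[0] host  ⇒  9 nodes, 7 edges  {2-q->0 3-p->3 4-p->4 5-p->5 6-p->6 7-p->7 8-p->8}
[1] R3 @ {0↦1, 1↦3}  ⇒  8 nodes, 6 edges  {2-q->0 4-p->4 5-p->5 6-p->6 7-p->7 8-p->8}
[2] R3 @ {0↦1, 1↦4}  ⇒  7 nodes, 5 edges  {2-q->0 5-p->5 6-p->6 7-p->7 8-p->8}
[3] R3 @ {0↦1, 1↦5}  ⇒  6 nodes, 4 edges  {2-q->0 6-p->6 7-p->7 8-p->8}
[4] R3 @ {0↦1, 1↦6}  ⇒  5 nodes, 3 edges  {2-q->0 7-p->7 8-p->8}
[5] R3 @ {0↦1, 1↦7}  ⇒  4 nodes, 2 edges  {2-q->0 8-p->8}
[6] R3 @ {0↦1, 1↦8}  ⇒  3 nodes, 1 edges  {2-q->0}
halt: no rule applies after step 6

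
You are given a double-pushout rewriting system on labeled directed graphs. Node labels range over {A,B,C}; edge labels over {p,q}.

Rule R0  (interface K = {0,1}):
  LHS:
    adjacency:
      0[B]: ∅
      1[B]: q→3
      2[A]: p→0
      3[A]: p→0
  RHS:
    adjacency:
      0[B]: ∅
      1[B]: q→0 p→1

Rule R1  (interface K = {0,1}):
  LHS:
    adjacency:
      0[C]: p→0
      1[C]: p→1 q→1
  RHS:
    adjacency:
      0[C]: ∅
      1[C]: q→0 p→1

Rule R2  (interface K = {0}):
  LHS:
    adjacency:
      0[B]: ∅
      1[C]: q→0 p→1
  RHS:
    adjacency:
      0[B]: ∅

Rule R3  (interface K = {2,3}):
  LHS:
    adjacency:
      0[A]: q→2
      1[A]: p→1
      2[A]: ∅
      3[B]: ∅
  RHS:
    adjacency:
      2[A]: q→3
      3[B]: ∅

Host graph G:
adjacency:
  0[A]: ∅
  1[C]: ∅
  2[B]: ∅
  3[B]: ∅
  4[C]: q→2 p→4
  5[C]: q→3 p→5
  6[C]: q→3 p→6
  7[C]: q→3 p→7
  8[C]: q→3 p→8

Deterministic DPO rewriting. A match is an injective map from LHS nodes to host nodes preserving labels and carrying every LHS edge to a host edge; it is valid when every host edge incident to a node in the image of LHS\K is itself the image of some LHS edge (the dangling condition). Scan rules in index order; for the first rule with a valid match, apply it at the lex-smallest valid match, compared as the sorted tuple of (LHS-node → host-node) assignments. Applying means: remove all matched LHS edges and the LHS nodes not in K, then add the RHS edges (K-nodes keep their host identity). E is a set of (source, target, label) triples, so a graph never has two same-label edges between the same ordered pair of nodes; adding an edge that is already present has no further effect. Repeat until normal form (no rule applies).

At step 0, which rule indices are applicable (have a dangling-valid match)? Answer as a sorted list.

R0: no valid match — LHS pattern not found
R1: no valid match — LHS pattern not found
R2: 5 valid matches — {0↦2, 1↦4}, {0↦3, 1↦5}, {0↦3, 1↦6} (+2 more)
R3: no valid match — LHS pattern not found

Answer: [R2]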